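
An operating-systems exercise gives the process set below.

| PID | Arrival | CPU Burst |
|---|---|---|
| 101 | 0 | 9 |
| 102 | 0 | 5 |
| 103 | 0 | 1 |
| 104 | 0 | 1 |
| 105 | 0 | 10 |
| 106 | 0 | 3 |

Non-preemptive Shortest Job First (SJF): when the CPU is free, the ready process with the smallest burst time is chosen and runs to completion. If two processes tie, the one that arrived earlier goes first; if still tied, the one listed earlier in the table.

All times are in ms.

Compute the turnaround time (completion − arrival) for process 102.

10

Timeline: | 103 0-1 | 104 1-2 | 106 2-5 | 102 5-10 | 101 10-19 | 105 19-29 |
Completion: 101=19  102=10  103=1  104=2  105=29  106=5
Turnaround (C−A): 101=19  102=10  103=1  104=2  105=29  106=5
Turnaround(102) = completion − arrival = 10 − 0 = 10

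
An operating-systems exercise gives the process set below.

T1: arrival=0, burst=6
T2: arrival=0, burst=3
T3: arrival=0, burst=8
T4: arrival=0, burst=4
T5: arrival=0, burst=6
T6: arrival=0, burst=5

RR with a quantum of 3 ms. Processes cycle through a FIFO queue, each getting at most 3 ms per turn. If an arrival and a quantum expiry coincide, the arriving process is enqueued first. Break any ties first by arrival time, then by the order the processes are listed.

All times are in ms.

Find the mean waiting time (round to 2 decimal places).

18.33

Schedule: | T1 0-3 | T2 3-6 | T3 6-9 | T4 9-12 | T5 12-15 | T6 15-18 | T1 18-21 | T3 21-24 | T4 24-25 | T5 25-28 | T6 28-30 | T3 30-32 |
Completion: T1=21  T2=6  T3=32  T4=25  T5=28  T6=30
Turnaround (C−A): T1=21  T2=6  T3=32  T4=25  T5=28  T6=30
Waiting times: T1=15, T2=3, T3=24, T4=21, T5=22, T6=25
Average waiting = (15+3+24+21+22+25) / 6 = 110/6 = 18.33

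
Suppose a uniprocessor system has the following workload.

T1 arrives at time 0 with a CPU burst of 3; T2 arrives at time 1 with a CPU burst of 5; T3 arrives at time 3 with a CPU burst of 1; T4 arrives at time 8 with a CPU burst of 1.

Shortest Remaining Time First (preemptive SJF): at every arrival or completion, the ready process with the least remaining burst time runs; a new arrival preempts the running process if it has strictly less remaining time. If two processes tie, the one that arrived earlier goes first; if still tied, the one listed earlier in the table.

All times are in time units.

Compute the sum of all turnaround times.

14

Schedule: | T1 0-3 | T3 3-4 | T2 4-9 | T4 9-10 |
Completion: T1=3  T2=9  T3=4  T4=10
Turnaround (C−A): T1=3  T2=8  T3=1  T4=2
Turnaround = completion − arrival: T1=3, T2=8, T3=1, T4=2
Total turnaround = 3 + 8 + 1 + 2 = 14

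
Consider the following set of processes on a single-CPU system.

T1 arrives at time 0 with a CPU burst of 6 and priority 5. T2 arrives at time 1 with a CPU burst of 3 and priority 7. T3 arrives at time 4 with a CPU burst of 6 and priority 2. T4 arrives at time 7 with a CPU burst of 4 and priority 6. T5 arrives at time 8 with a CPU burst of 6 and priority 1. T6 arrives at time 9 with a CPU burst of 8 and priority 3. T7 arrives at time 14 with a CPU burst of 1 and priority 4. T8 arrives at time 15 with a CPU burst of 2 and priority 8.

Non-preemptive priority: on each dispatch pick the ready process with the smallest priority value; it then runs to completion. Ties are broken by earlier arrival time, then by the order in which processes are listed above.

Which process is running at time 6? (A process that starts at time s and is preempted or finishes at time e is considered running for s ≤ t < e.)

T3

Schedule: | T1 0-6 | T3 6-12 | T5 12-18 | T6 18-26 | T7 26-27 | T4 27-31 | T2 31-34 | T8 34-36 |
Completion: T1=6  T2=34  T3=12  T4=31  T5=18  T6=26  T7=27  T8=36
Turnaround (C−A): T1=6  T2=33  T3=8  T4=24  T5=10  T6=17  T7=13  T8=21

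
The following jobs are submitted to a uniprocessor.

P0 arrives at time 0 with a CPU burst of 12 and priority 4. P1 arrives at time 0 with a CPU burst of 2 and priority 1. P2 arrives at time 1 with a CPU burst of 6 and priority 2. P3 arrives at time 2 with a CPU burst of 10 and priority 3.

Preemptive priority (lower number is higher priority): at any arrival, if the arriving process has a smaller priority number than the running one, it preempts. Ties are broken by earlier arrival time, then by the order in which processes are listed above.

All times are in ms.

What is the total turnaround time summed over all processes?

55

Schedule: | P1 0-2 | P2 2-8 | P3 8-18 | P0 18-30 |
Completion: P0=30  P1=2  P2=8  P3=18
Turnaround (C−A): P0=30  P1=2  P2=7  P3=16
Turnaround = completion − arrival: P0=30, P1=2, P2=7, P3=16
Total turnaround = 30 + 2 + 7 + 16 = 55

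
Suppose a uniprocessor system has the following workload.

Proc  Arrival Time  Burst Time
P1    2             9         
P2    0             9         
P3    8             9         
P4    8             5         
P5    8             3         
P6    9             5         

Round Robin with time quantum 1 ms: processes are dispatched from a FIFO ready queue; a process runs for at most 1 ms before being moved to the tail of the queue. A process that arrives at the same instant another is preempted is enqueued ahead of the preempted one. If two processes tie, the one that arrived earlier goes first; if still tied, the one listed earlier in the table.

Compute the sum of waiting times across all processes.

Gantt: | P2 0-2 | P1 2-3 | P2 3-4 | P1 4-5 | P2 5-6 | P1 6-7 | P2 7-8 | P1 8-9 | P3 9-10 | P4 10-11 | P5 11-12 | P2 12-13 | P6 13-14 | P1 14-15 | P3 15-16 | P4 16-17 | P5 17-18 | P2 18-19 | P6 19-20 | P1 20-21 | P3 21-22 | P4 22-23 | P5 23-24 | P2 24-25 | P6 25-26 | P1 26-27 | P3 27-28 | P4 28-29 | P2 29-30 | P6 30-31 | P1 31-32 | P3 32-33 | P4 33-34 | P6 34-35 | P1 35-36 | P3 36-40 |
Completion: P1=36  P2=30  P3=40  P4=34  P5=24  P6=35
Turnaround (C−A): P1=34  P2=30  P3=32  P4=26  P5=16  P6=26
Waiting = turnaround − burst: P1=25, P2=21, P3=23, P4=21, P5=13, P6=21
Total waiting = 25 + 21 + 23 + 21 + 13 + 21 = 124

124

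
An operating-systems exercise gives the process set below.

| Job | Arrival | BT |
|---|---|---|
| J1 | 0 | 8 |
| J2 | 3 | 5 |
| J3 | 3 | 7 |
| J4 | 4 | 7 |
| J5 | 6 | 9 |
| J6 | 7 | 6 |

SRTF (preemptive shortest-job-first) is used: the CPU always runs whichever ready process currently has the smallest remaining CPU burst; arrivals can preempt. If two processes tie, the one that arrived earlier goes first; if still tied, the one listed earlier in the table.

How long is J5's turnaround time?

36

Gantt: | J1 0-8 | J2 8-13 | J6 13-19 | J3 19-26 | J4 26-33 | J5 33-42 |
Completion: J1=8  J2=13  J3=26  J4=33  J5=42  J6=19
Turnaround(J5) = completion − arrival = 42 − 6 = 36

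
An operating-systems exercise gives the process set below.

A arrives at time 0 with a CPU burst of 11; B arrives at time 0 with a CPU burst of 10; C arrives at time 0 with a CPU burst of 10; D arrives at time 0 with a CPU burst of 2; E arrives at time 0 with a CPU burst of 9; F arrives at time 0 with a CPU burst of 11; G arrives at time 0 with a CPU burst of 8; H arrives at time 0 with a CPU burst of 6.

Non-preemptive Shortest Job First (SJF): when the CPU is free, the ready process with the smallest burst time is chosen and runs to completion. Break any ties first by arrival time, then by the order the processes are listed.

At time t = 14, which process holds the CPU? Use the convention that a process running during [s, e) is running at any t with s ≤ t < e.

G

Timeline: | D 0-2 | H 2-8 | G 8-16 | E 16-25 | B 25-35 | C 35-45 | A 45-56 | F 56-67 |
Completion: A=56  B=35  C=45  D=2  E=25  F=67  G=16  H=8
Turnaround (C−A): A=56  B=35  C=45  D=2  E=25  F=67  G=16  H=8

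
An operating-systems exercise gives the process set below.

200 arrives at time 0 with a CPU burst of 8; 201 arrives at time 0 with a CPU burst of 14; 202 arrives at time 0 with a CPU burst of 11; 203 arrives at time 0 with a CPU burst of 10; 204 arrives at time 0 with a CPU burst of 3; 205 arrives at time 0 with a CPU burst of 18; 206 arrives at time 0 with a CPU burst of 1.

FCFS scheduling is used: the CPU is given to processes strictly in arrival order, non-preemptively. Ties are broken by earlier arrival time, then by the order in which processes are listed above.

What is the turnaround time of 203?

43

Timeline: | 200 0-8 | 201 8-22 | 202 22-33 | 203 33-43 | 204 43-46 | 205 46-64 | 206 64-65 |
Completion: 200=8  201=22  202=33  203=43  204=46  205=64  206=65
Turnaround (C−A): 200=8  201=22  202=33  203=43  204=46  205=64  206=65
Turnaround(203) = completion − arrival = 43 − 0 = 43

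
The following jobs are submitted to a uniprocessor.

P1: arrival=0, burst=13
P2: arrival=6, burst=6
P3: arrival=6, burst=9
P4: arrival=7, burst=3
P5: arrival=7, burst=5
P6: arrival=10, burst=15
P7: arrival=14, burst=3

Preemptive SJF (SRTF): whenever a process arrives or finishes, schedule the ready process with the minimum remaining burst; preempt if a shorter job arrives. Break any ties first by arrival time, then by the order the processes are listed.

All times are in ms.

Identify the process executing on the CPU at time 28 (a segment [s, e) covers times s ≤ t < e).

P1

Gantt: | P1 0-6 | P2 6-7 | P4 7-10 | P2 10-15 | P7 15-18 | P5 18-23 | P1 23-30 | P3 30-39 | P6 39-54 |
Completion: P1=30  P2=15  P3=39  P4=10  P5=23  P6=54  P7=18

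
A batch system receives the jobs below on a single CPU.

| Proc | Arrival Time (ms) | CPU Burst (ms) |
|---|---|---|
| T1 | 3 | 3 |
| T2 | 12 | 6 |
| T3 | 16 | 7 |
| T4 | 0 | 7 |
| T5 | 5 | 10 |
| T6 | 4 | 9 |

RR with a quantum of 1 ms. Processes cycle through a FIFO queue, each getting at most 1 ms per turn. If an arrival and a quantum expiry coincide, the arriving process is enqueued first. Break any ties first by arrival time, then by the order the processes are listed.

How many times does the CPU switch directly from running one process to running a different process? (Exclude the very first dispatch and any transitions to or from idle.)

39

Gantt: | T4 0-3 | T1 3-4 | T4 4-5 | T6 5-6 | T1 6-7 | T5 7-8 | T4 8-9 | T6 9-10 | T1 10-11 | T5 11-12 | T4 12-13 | T6 13-14 | T2 14-15 | T5 15-16 | T4 16-17 | T6 17-18 | T2 18-19 | T3 19-20 | T5 20-21 | T6 21-22 | T2 22-23 | T3 23-24 | T5 24-25 | T6 25-26 | T2 26-27 | T3 27-28 | T5 28-29 | T6 29-30 | T2 30-31 | T3 31-32 | T5 32-33 | T6 33-34 | T2 34-35 | T3 35-36 | T5 36-37 | T6 37-38 | T3 38-39 | T5 39-40 | T3 40-41 | T5 41-42 |
Completion: T1=11  T2=35  T3=41  T4=17  T5=42  T6=38
Turnaround (C−A): T1=8  T2=23  T3=25  T4=17  T5=37  T6=34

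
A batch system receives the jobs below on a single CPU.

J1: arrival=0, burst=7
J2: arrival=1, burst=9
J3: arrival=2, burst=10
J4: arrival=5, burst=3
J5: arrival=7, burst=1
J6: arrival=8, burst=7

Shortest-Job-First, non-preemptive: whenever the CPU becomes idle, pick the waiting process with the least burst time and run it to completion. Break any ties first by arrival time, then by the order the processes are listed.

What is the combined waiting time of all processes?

48

Gantt: | J1 0-7 | J5 7-8 | J4 8-11 | J6 11-18 | J2 18-27 | J3 27-37 |
Completion: J1=7  J2=27  J3=37  J4=11  J5=8  J6=18
Waiting = turnaround − burst: J1=0, J2=17, J3=25, J4=3, J5=0, J6=3
Total waiting = 0 + 17 + 25 + 3 + 0 + 3 = 48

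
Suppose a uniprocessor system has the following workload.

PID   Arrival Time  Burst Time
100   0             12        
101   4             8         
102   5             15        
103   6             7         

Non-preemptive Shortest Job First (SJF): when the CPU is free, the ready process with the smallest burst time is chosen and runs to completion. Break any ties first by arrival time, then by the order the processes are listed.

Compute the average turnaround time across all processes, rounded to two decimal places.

21.25

Schedule: | 100 0-12 | 103 12-19 | 101 19-27 | 102 27-42 |
Completion: 100=12  101=27  102=42  103=19
Turnaround (C−A): 100=12  101=23  102=37  103=13
Turnaround times: 100=12, 101=23, 102=37, 103=13
Average turnaround = (12+23+37+13) / 4 = 85/4 = 21.25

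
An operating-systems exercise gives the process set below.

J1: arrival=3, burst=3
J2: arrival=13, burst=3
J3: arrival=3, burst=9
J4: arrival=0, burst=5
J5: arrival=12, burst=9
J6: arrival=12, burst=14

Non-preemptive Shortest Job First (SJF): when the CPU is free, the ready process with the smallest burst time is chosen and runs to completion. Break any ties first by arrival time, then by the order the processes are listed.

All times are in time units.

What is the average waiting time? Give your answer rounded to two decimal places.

Schedule: | J4 0-5 | J1 5-8 | J3 8-17 | J2 17-20 | J5 20-29 | J6 29-43 |
Completion: J1=8  J2=20  J3=17  J4=5  J5=29  J6=43
Waiting times: J1=2, J2=4, J3=5, J4=0, J5=8, J6=17
Average waiting = (2+4+5+0+8+17) / 6 = 36/6 = 6.00

6.00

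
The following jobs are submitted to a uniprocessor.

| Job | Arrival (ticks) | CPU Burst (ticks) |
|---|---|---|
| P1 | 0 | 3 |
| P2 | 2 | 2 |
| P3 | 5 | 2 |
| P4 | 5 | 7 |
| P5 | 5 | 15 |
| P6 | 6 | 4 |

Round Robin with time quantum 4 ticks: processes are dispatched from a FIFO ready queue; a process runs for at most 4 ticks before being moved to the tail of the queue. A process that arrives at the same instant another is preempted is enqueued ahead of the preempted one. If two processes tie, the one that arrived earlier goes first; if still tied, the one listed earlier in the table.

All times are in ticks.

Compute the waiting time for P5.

Gantt: | P1 0-3 | P2 3-5 | P3 5-7 | P4 7-11 | P5 11-15 | P6 15-19 | P4 19-22 | P5 22-33 |
Completion: P1=3  P2=5  P3=7  P4=22  P5=33  P6=19
Turnaround (C−A): P1=3  P2=3  P3=2  P4=17  P5=28  P6=13
Waiting(P5) = turnaround − burst = 28 − 15 = 13

13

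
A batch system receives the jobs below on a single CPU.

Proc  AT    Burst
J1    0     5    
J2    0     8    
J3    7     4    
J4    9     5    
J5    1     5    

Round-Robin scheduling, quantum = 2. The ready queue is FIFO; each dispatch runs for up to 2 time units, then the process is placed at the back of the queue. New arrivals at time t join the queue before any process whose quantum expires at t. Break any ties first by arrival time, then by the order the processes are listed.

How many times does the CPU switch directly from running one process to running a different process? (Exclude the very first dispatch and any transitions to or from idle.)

14

Timeline: | J1 0-2 | J2 2-4 | J5 4-6 | J1 6-8 | J2 8-10 | J5 10-12 | J3 12-14 | J1 14-15 | J4 15-17 | J2 17-19 | J5 19-20 | J3 20-22 | J4 22-24 | J2 24-26 | J4 26-27 |
Completion: J1=15  J2=26  J3=22  J4=27  J5=20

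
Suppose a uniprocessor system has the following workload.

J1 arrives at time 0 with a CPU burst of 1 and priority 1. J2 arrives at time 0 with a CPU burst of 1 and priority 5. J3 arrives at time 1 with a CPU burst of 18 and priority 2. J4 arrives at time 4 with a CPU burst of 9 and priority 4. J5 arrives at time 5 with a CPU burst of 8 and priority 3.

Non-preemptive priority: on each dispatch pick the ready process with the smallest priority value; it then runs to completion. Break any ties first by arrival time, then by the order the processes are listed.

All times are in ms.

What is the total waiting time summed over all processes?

73

Timeline: | J1 0-1 | J3 1-19 | J5 19-27 | J4 27-36 | J2 36-37 |
Completion: J1=1  J2=37  J3=19  J4=36  J5=27
Turnaround (C−A): J1=1  J2=37  J3=18  J4=32  J5=22
Waiting = turnaround − burst: J1=0, J2=36, J3=0, J4=23, J5=14
Total waiting = 0 + 36 + 0 + 23 + 14 = 73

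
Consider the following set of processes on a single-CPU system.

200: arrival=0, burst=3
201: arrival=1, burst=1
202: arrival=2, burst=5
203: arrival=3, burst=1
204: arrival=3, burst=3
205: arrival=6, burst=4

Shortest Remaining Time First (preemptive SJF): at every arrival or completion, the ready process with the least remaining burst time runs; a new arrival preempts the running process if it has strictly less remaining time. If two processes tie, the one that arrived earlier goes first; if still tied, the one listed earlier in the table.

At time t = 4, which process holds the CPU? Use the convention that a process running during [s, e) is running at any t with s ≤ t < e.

203

Schedule: | 200 0-1 | 201 1-2 | 200 2-4 | 203 4-5 | 204 5-8 | 205 8-12 | 202 12-17 |
Completion: 200=4  201=2  202=17  203=5  204=8  205=12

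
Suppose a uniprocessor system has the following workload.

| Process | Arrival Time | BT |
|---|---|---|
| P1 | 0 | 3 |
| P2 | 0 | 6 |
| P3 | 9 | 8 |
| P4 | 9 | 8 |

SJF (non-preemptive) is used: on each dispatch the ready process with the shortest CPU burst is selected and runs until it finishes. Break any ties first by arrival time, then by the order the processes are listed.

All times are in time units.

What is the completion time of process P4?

Schedule: | P1 0-3 | P2 3-9 | P3 9-17 | P4 17-25 |
Completion: P1=3  P2=9  P3=17  P4=25

25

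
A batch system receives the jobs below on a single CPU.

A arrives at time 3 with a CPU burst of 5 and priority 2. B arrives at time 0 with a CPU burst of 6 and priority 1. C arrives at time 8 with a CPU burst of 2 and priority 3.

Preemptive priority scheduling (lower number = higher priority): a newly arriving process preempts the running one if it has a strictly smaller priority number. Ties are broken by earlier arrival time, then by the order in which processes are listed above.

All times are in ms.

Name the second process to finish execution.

A

Timeline: | B 0-6 | A 6-11 | C 11-13 |
Completion: A=11  B=6  C=13
Turnaround (C−A): A=8  B=6  C=5
Finish order: B → A → C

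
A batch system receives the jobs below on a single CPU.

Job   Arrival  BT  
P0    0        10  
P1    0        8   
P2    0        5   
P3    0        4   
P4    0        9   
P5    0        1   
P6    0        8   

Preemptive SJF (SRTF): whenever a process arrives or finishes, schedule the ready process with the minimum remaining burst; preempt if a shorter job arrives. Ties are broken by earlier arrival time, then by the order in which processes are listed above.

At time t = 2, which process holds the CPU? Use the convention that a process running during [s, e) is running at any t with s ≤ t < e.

P3

Gantt: | P5 0-1 | P3 1-5 | P2 5-10 | P1 10-18 | P6 18-26 | P4 26-35 | P0 35-45 |
Completion: P0=45  P1=18  P2=10  P3=5  P4=35  P5=1  P6=26
Turnaround (C−A): P0=45  P1=18  P2=10  P3=5  P4=35  P5=1  P6=26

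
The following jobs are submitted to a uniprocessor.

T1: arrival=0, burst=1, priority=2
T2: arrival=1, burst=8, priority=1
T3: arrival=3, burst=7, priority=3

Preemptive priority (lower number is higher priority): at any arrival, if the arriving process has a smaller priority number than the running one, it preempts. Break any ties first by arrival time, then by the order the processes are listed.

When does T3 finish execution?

Gantt: | T1 0-1 | T2 1-9 | T3 9-16 |
Completion: T1=1  T2=9  T3=16
Turnaround (C−A): T1=1  T2=8  T3=13

16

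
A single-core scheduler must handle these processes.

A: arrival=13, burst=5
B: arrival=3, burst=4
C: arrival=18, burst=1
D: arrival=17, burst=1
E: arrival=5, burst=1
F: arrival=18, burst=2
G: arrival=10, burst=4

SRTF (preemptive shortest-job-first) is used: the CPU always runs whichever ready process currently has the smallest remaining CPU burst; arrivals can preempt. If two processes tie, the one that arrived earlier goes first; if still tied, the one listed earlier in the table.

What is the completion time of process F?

Timeline: | idle 0-3 | B 3-5 | E 5-6 | B 6-8 | idle 8-10 | G 10-14 | A 14-17 | D 17-18 | C 18-19 | A 19-21 | F 21-23 |
Completion: A=21  B=8  C=19  D=18  E=6  F=23  G=14
Turnaround (C−A): A=8  B=5  C=1  D=1  E=1  F=5  G=4

23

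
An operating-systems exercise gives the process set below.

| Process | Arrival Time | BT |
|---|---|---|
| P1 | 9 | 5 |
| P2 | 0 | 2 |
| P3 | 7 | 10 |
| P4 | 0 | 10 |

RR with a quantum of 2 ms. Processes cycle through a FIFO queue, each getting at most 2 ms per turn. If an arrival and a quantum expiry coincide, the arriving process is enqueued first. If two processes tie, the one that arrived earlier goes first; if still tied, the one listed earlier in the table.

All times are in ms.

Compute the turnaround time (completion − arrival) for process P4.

Timeline: | P2 0-2 | P4 2-8 | P3 8-10 | P4 10-12 | P1 12-14 | P3 14-16 | P4 16-18 | P1 18-20 | P3 20-22 | P1 22-23 | P3 23-27 |
Completion: P1=23  P2=2  P3=27  P4=18
Turnaround(P4) = completion − arrival = 18 − 0 = 18

18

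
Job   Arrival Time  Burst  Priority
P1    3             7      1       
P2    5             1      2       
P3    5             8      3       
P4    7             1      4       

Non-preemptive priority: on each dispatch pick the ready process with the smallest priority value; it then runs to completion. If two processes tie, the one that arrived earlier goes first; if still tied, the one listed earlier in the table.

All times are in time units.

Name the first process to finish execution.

Gantt: | idle 0-3 | P1 3-10 | P2 10-11 | P3 11-19 | P4 19-20 |
Completion: P1=10  P2=11  P3=19  P4=20
Turnaround (C−A): P1=7  P2=6  P3=14  P4=13
Finish order: P1 → P2 → P3 → P4

P1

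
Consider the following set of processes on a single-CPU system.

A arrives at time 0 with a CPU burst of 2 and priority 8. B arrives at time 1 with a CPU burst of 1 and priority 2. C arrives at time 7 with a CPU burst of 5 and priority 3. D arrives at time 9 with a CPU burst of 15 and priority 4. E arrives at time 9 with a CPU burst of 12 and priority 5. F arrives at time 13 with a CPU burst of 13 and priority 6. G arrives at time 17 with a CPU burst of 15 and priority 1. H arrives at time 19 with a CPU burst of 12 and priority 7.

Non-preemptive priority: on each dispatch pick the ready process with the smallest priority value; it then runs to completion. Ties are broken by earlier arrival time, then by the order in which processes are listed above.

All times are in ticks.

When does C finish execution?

Timeline: | A 0-2 | B 2-3 | idle 3-7 | C 7-12 | D 12-27 | G 27-42 | E 42-54 | F 54-67 | H 67-79 |
Completion: A=2  B=3  C=12  D=27  E=54  F=67  G=42  H=79
Turnaround (C−A): A=2  B=2  C=5  D=18  E=45  F=54  G=25  H=60

12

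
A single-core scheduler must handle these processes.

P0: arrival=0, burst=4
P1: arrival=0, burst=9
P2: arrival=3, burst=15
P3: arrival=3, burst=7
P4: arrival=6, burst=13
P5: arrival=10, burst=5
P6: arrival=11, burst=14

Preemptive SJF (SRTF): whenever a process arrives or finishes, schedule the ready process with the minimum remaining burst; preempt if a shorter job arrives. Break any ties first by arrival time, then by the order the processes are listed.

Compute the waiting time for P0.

0

Gantt: | P0 0-4 | P3 4-11 | P5 11-16 | P1 16-25 | P4 25-38 | P6 38-52 | P2 52-67 |
Completion: P0=4  P1=25  P2=67  P3=11  P4=38  P5=16  P6=52
Turnaround (C−A): P0=4  P1=25  P2=64  P3=8  P4=32  P5=6  P6=41
Waiting(P0) = turnaround − burst = 4 − 4 = 0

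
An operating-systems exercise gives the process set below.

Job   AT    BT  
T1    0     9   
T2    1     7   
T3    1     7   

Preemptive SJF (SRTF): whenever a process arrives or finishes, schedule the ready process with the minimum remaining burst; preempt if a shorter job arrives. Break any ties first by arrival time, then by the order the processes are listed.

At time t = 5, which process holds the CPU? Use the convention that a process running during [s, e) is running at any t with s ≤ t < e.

Gantt: | T1 0-1 | T2 1-8 | T3 8-15 | T1 15-23 |
Completion: T1=23  T2=8  T3=15
Turnaround (C−A): T1=23  T2=7  T3=14

T2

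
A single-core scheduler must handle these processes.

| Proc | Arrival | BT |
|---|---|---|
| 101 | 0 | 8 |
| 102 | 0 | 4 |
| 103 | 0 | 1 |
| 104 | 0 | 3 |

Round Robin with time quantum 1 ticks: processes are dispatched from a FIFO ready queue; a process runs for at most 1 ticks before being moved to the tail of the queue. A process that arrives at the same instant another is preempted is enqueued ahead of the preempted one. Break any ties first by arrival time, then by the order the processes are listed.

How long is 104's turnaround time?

Schedule: | 101 0-1 | 102 1-2 | 103 2-3 | 104 3-4 | 101 4-5 | 102 5-6 | 104 6-7 | 101 7-8 | 102 8-9 | 104 9-10 | 101 10-11 | 102 11-12 | 101 12-16 |
Completion: 101=16  102=12  103=3  104=10
Turnaround(104) = completion − arrival = 10 − 0 = 10

10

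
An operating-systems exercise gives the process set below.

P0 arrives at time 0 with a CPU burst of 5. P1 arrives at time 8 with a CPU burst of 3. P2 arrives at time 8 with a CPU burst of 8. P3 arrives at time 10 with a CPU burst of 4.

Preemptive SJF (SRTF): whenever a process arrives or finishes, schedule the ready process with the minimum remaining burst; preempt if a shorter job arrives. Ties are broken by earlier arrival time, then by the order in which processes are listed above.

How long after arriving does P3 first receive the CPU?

1

Schedule: | P0 0-5 | idle 5-8 | P1 8-11 | P3 11-15 | P2 15-23 |
Completion: P0=5  P1=11  P2=23  P3=15
Response(P3) = first start − arrival = 11 − 10 = 1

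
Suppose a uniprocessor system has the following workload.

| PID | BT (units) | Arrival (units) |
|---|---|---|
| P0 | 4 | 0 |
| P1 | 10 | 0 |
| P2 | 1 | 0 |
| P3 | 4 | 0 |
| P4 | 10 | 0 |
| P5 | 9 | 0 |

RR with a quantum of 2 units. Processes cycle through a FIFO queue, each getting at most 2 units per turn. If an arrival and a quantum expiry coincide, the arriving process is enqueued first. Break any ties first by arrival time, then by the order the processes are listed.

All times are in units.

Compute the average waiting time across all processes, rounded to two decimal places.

Gantt: | P0 0-2 | P1 2-4 | P2 4-5 | P3 5-7 | P4 7-9 | P5 9-11 | P0 11-13 | P1 13-15 | P3 15-17 | P4 17-19 | P5 19-21 | P1 21-23 | P4 23-25 | P5 25-27 | P1 27-29 | P4 29-31 | P5 31-33 | P1 33-35 | P4 35-37 | P5 37-38 |
Completion: P0=13  P1=35  P2=5  P3=17  P4=37  P5=38
Turnaround (C−A): P0=13  P1=35  P2=5  P3=17  P4=37  P5=38
Waiting times: P0=9, P1=25, P2=4, P3=13, P4=27, P5=29
Average waiting = (9+25+4+13+27+29) / 6 = 107/6 = 17.83

17.83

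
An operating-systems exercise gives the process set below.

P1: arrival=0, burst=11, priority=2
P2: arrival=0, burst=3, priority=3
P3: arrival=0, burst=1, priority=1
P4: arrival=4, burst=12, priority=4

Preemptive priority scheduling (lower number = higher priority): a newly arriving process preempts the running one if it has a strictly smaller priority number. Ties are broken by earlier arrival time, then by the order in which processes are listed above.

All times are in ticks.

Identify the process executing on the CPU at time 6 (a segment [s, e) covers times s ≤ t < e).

P1

Schedule: | P3 0-1 | P1 1-12 | P2 12-15 | P4 15-27 |
Completion: P1=12  P2=15  P3=1  P4=27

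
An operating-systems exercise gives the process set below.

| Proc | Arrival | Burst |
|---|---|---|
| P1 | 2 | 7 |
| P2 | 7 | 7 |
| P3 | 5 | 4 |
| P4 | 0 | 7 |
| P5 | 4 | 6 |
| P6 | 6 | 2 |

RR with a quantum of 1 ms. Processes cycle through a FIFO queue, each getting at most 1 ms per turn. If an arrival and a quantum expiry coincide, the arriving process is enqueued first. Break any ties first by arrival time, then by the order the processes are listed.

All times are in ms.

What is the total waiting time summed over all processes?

Timeline: | P4 0-2 | P1 2-3 | P4 3-4 | P1 4-5 | P5 5-6 | P4 6-7 | P3 7-8 | P1 8-9 | P6 9-10 | P5 10-11 | P2 11-12 | P4 12-13 | P3 13-14 | P1 14-15 | P6 15-16 | P5 16-17 | P2 17-18 | P4 18-19 | P3 19-20 | P1 20-21 | P5 21-22 | P2 22-23 | P4 23-24 | P3 24-25 | P1 25-26 | P5 26-27 | P2 27-28 | P1 28-29 | P5 29-30 | P2 30-33 |
Completion: P1=29  P2=33  P3=25  P4=24  P5=30  P6=16
Waiting = turnaround − burst: P1=20, P2=19, P3=16, P4=17, P5=20, P6=8
Total waiting = 20 + 19 + 16 + 17 + 20 + 8 = 100

100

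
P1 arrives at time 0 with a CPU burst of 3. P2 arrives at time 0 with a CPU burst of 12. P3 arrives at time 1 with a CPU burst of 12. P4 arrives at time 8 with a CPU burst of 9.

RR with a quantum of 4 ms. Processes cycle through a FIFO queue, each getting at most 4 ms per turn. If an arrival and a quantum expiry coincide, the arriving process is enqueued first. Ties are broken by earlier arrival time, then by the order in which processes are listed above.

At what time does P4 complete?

36

Gantt: | P1 0-3 | P2 3-7 | P3 7-11 | P2 11-15 | P4 15-19 | P3 19-23 | P2 23-27 | P4 27-31 | P3 31-35 | P4 35-36 |
Completion: P1=3  P2=27  P3=35  P4=36
Turnaround (C−A): P1=3  P2=27  P3=34  P4=28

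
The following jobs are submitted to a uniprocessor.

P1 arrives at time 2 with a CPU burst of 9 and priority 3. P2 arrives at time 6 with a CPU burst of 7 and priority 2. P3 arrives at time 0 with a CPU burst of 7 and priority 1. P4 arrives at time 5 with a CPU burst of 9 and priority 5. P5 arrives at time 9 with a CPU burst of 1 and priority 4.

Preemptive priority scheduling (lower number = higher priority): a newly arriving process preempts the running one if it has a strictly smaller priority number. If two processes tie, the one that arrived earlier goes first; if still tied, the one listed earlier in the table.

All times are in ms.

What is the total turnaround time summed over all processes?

Timeline: | P3 0-7 | P2 7-14 | P1 14-23 | P5 23-24 | P4 24-33 |
Completion: P1=23  P2=14  P3=7  P4=33  P5=24
Turnaround (C−A): P1=21  P2=8  P3=7  P4=28  P5=15
Turnaround = completion − arrival: P1=21, P2=8, P3=7, P4=28, P5=15
Total turnaround = 21 + 8 + 7 + 28 + 15 = 79

79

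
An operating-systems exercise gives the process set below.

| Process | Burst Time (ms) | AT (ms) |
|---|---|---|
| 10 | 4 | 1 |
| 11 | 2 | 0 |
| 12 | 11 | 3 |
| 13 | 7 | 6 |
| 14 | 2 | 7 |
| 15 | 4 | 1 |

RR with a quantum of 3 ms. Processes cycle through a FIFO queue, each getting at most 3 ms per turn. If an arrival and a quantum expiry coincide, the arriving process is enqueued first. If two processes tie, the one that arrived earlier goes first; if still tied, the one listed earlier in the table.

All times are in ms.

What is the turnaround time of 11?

2

Timeline: | 11 0-2 | 10 2-5 | 15 5-8 | 12 8-11 | 10 11-12 | 13 12-15 | 14 15-17 | 15 17-18 | 12 18-21 | 13 21-24 | 12 24-27 | 13 27-28 | 12 28-30 |
Completion: 10=12  11=2  12=30  13=28  14=17  15=18
Turnaround (C−A): 10=11  11=2  12=27  13=22  14=10  15=17
Turnaround(11) = completion − arrival = 2 − 0 = 2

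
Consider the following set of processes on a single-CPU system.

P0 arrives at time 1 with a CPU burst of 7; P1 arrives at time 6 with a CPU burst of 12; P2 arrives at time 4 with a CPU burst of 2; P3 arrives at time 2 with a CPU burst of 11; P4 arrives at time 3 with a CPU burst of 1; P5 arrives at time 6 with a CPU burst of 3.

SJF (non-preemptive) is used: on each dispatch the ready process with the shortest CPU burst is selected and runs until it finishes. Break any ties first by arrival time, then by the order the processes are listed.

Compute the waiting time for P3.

12

Gantt: | idle 0-1 | P0 1-8 | P4 8-9 | P2 9-11 | P5 11-14 | P3 14-25 | P1 25-37 |
Completion: P0=8  P1=37  P2=11  P3=25  P4=9  P5=14
Turnaround (C−A): P0=7  P1=31  P2=7  P3=23  P4=6  P5=8
Waiting(P3) = turnaround − burst = 23 − 11 = 12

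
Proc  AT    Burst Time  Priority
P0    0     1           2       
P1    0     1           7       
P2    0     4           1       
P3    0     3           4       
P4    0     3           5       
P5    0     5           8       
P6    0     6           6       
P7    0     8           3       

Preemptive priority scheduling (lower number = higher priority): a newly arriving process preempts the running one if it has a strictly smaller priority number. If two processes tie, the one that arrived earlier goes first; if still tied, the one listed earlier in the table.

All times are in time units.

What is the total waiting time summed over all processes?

108

Schedule: | P2 0-4 | P0 4-5 | P7 5-13 | P3 13-16 | P4 16-19 | P6 19-25 | P1 25-26 | P5 26-31 |
Completion: P0=5  P1=26  P2=4  P3=16  P4=19  P5=31  P6=25  P7=13
Turnaround (C−A): P0=5  P1=26  P2=4  P3=16  P4=19  P5=31  P6=25  P7=13
Waiting = turnaround − burst: P0=4, P1=25, P2=0, P3=13, P4=16, P5=26, P6=19, P7=5
Total waiting = 4 + 25 + 0 + 13 + 16 + 26 + 19 + 5 = 108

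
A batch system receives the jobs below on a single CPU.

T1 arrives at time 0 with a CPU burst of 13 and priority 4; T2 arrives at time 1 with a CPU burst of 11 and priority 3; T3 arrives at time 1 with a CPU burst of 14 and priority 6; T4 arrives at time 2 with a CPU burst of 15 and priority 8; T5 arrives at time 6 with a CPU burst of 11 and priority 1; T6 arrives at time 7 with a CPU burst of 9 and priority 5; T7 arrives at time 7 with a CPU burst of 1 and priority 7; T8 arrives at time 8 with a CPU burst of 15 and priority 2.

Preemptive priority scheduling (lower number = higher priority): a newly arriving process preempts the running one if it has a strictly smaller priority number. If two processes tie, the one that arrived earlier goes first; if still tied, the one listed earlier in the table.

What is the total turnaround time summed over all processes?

Timeline: | T1 0-1 | T2 1-6 | T5 6-17 | T8 17-32 | T2 32-38 | T1 38-50 | T6 50-59 | T3 59-73 | T7 73-74 | T4 74-89 |
Completion: T1=50  T2=38  T3=73  T4=89  T5=17  T6=59  T7=74  T8=32
Turnaround (C−A): T1=50  T2=37  T3=72  T4=87  T5=11  T6=52  T7=67  T8=24
Turnaround = completion − arrival: T1=50, T2=37, T3=72, T4=87, T5=11, T6=52, T7=67, T8=24
Total turnaround = 50 + 37 + 72 + 87 + 11 + 52 + 67 + 24 = 400

400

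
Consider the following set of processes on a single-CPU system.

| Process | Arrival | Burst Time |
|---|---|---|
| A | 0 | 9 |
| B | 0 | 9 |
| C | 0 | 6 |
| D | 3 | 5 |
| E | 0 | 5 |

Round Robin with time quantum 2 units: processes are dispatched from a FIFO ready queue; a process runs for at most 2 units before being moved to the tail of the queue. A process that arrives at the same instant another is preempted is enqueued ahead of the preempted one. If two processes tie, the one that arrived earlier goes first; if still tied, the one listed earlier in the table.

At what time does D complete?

30

Schedule: | A 0-2 | B 2-4 | C 4-6 | E 6-8 | A 8-10 | D 10-12 | B 12-14 | C 14-16 | E 16-18 | A 18-20 | D 20-22 | B 22-24 | C 24-26 | E 26-27 | A 27-29 | D 29-30 | B 30-32 | A 32-33 | B 33-34 |
Completion: A=33  B=34  C=26  D=30  E=27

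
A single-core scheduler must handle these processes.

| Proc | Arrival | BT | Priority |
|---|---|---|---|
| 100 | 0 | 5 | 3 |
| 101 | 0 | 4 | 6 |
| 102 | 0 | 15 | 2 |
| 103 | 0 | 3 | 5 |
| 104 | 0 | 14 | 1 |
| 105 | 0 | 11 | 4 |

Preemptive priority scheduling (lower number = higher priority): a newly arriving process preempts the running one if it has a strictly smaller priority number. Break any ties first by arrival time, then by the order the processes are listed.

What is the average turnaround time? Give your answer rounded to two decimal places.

37.00

Schedule: | 104 0-14 | 102 14-29 | 100 29-34 | 105 34-45 | 103 45-48 | 101 48-52 |
Completion: 100=34  101=52  102=29  103=48  104=14  105=45
Turnaround (C−A): 100=34  101=52  102=29  103=48  104=14  105=45
Turnaround times: 100=34, 101=52, 102=29, 103=48, 104=14, 105=45
Average turnaround = (34+52+29+48+14+45) / 6 = 222/6 = 37.00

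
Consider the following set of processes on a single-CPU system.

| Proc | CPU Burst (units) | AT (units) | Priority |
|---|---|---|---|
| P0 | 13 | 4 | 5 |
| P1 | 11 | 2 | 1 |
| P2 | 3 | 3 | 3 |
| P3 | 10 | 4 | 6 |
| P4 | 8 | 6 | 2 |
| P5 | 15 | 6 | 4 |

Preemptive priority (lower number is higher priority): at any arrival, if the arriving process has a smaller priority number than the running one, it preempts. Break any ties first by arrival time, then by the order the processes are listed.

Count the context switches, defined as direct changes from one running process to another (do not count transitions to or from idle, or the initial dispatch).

Timeline: | idle 0-2 | P1 2-13 | P4 13-21 | P2 21-24 | P5 24-39 | P0 39-52 | P3 52-62 |
Completion: P0=52  P1=13  P2=24  P3=62  P4=21  P5=39

5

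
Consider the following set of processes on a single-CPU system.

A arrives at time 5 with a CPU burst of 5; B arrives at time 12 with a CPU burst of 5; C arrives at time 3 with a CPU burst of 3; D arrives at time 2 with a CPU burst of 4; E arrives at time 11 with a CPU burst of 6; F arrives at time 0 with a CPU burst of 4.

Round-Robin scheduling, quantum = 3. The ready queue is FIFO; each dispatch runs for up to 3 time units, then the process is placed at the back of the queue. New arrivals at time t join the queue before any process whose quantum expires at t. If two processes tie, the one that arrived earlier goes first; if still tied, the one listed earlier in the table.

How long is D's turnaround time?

Schedule: | F 0-3 | D 3-6 | C 6-9 | F 9-10 | A 10-13 | D 13-14 | E 14-17 | B 17-20 | A 20-22 | E 22-25 | B 25-27 |
Completion: A=22  B=27  C=9  D=14  E=25  F=10
Turnaround (C−A): A=17  B=15  C=6  D=12  E=14  F=10
Turnaround(D) = completion − arrival = 14 − 2 = 12

12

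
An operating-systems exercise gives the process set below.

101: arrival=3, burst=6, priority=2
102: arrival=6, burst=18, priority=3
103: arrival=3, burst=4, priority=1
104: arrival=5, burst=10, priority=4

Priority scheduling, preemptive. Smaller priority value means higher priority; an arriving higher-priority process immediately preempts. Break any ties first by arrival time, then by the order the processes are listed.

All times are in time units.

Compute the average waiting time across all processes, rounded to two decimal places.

Timeline: | idle 0-3 | 103 3-7 | 101 7-13 | 102 13-31 | 104 31-41 |
Completion: 101=13  102=31  103=7  104=41
Turnaround (C−A): 101=10  102=25  103=4  104=36
Waiting times: 101=4, 102=7, 103=0, 104=26
Average waiting = (4+7+0+26) / 4 = 37/4 = 9.25

9.25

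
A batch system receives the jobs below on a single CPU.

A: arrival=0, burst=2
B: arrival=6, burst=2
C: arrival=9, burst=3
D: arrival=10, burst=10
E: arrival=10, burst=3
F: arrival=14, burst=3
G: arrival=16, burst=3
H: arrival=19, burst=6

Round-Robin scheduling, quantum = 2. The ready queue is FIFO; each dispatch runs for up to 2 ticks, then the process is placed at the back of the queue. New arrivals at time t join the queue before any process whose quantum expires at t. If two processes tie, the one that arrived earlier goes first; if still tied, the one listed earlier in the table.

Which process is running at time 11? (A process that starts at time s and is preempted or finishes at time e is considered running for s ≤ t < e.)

Timeline: | A 0-2 | idle 2-6 | B 6-8 | idle 8-9 | C 9-11 | D 11-13 | E 13-15 | C 15-16 | D 16-18 | F 18-20 | E 20-21 | G 21-23 | D 23-25 | H 25-27 | F 27-28 | G 28-29 | D 29-31 | H 31-33 | D 33-35 | H 35-37 |
Completion: A=2  B=8  C=16  D=35  E=21  F=28  G=29  H=37

D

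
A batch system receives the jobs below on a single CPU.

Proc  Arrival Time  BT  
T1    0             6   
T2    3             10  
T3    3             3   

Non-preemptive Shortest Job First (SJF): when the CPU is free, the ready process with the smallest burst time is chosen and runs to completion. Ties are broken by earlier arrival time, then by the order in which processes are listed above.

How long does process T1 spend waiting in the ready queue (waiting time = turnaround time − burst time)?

Timeline: | T1 0-6 | T3 6-9 | T2 9-19 |
Completion: T1=6  T2=19  T3=9
Turnaround (C−A): T1=6  T2=16  T3=6
Waiting(T1) = turnaround − burst = 6 − 6 = 0

0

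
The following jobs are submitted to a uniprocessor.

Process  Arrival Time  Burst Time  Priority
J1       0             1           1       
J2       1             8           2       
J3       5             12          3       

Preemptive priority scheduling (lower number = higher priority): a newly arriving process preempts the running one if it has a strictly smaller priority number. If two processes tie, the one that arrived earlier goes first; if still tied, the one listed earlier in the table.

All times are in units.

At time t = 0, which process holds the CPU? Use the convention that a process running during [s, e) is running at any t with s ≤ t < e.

Timeline: | J1 0-1 | J2 1-9 | J3 9-21 |
Completion: J1=1  J2=9  J3=21

J1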